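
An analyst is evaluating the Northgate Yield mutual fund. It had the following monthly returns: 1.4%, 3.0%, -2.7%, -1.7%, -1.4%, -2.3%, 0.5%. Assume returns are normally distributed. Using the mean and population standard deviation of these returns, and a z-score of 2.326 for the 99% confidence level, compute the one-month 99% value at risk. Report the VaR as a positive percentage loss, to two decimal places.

5.04

μ = (1.4 + 3 − 2.7 − 1.7 − 1.4 − 2.3 + 0.5) / 7 = -0.4571%
Population σ = √[Σ(r − μ)² / 7] = √[27.1771 / 7] = √3.8824 = 1.9704%
VaR = −(μ − z·σ) = −(-0.4571 − 2.326 × 1.9704) = −(-5.0403) = 5.0403%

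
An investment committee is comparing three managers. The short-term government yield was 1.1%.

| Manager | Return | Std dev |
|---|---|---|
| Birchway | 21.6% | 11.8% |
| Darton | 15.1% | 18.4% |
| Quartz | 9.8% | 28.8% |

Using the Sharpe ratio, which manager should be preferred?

Birchway: Sharpe ratio = (21.6% − 1.1%) / 11.8% = 1.737
Darton: Sharpe ratio = (15.1% − 1.1%) / 18.4% = 0.761
Quartz: Sharpe ratio = (9.8% − 1.1%) / 28.8% = 0.302
Highest: Birchway (1.737).

Birchway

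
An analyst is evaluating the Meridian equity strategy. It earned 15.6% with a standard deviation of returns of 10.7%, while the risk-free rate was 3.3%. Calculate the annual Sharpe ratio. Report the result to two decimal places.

1.15

Sharpe = (Rp − Rf) / σp = (15.6% − 3.3%) / 10.7% = 12.30% / 10.7% = 1.1495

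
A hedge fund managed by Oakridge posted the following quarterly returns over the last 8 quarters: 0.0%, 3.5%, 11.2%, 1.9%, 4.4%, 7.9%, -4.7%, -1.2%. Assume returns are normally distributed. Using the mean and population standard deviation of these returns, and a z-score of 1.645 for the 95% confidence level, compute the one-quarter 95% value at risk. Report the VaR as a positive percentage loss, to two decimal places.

4.94

Mean return μ = 23.00 / 8 = 2.8750%
Σ(r − μ)² = (0 − 2.8750)² + (3.5 − 2.8750)² + … = 180.4750
population σ = √(180.4750 / 8) = √22.5594 = 4.7497%
VaR = −(μ − z·σ) = −(2.8750 − 1.645 × 4.7497) = −(-4.9383) = 4.9383%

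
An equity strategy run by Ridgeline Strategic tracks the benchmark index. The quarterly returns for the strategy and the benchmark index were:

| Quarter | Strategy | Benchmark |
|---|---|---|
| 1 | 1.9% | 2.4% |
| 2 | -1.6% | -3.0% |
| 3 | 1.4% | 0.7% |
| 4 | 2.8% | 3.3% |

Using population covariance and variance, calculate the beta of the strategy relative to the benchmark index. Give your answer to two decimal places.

r̄p = 1.1250%,  r̄m = 0.8500%
Cov = Σ(rp − r̄p)(rm − r̄m) / 4 = 3.9388
Var(rm) = Σ(rm − r̄m)² / 4 = 5.8125
β = Cov / Var = 3.9388 / 5.8125 = 0.6776

0.68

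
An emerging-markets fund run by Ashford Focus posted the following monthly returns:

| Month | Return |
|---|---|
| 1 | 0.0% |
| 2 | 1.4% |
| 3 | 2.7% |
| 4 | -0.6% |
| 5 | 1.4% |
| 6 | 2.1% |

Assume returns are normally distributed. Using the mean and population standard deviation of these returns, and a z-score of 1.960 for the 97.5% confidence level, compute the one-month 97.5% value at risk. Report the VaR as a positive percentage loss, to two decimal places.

1.07

μ = (0 + 1.4 + 2.7 − 0.6 + 1.4 + 2.1) / 6 = 7.00 / 6 = 1.1667%
Σ(r − μ)² = (0 − 1.1667)² + (1.4 − 1.1667)² + … = 7.8133
population σ = √(7.8133 / 6) = √1.3022 = 1.1411%
VaR = −(μ − z·σ) = −(1.1667 − 1.960 × 1.1411) = −(-1.0699) = 1.0699%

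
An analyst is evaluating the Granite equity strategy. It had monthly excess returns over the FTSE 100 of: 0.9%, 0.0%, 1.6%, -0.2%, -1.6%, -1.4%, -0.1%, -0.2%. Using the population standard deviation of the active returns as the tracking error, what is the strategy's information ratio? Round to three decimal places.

Mean return r̄ = -1.00 / 8 = -0.1250%
Σ(r − r̄)² = 7.8550; population σ = √(7.8550/8) = 0.9909%
IR = r̄ / tracking error = -0.1250 / 0.9909 = -0.1261

-0.126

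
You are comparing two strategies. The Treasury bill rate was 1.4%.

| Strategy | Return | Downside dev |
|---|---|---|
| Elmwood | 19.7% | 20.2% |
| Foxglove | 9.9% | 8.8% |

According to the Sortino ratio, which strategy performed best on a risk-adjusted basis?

Foxglove

Elmwood: Sortino ratio = (19.7% − 1.4%) / 20.2% = 0.906
Foxglove: Sortino ratio = (9.9% − 1.4%) / 8.8% = 0.966
Highest: Foxglove (0.966).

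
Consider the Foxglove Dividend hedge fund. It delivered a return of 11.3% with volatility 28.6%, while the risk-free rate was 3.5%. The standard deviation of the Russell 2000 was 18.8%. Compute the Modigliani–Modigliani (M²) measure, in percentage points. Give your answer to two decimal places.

Sharpe = (Rp − Rf) / σp = (11.3% − 3.5%) / 28.6% = 0.2727
M² = Rf + Sharpe × σm = 3.5% + 0.2727 × 18.8% = 8.6268%

8.63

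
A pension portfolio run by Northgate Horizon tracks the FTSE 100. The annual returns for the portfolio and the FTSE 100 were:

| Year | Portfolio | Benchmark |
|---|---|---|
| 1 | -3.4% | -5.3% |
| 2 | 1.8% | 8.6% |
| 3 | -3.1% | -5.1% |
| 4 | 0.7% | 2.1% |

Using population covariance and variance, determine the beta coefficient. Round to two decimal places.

r̄p = -1.0000%,  r̄m = 0.0750%
Cov = Σ(rp − r̄p)(rm − r̄m) / 4 = 12.7700
Var(rm) = Σ(rm − r̄m)² / 4 = 33.1119
β = Cov / Var = 12.7700 / 33.1119 = 0.3857

0.39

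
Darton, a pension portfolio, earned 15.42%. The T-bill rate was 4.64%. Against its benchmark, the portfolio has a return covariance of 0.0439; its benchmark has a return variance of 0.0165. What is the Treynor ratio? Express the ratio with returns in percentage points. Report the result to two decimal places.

β = Cov / Var = 0.0439 / 0.0165 = 2.6606
Treynor = (Rp − Rf) / β = (15.42% − 4.64%) / 2.6606 = 10.78 / 2.6606 = 4.0517

4.05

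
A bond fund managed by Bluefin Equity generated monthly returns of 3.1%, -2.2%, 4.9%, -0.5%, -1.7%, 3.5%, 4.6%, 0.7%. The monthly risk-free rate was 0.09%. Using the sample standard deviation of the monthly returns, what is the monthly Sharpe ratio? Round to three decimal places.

0.515

r̄ = (3.1 − 2.2 + 4.9 − 0.5 − 1.7 + 3.5 + 4.6 + 0.7) / 8 = 1.5500%
Σ(r − r̄)² = (3.1 − 1.5500)² + (-2.2 − 1.5500)² + … = 56.2800
sample σ = √(56.2800 / 7) = √8.0400 = 2.8355%
Sharpe = (r̄ − rf) / σ = (1.5500 − 0.09) / 2.8355 = 1.4600 / 2.8355 = 0.5149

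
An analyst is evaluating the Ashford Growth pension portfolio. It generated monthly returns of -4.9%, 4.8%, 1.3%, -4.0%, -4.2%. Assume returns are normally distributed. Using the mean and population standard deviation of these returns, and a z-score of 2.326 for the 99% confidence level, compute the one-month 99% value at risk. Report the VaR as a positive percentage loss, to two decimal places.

10.26

μ = (-4.9 + 4.8 + 1.3 − 4 − 4.2) / 5 = -7.00 / 5 = -1.4000%
Σ(r − μ)² = 72.5800; population σ = √(72.5800/5) = 3.8100%
VaR = −(μ − z·σ) = −(-1.4000 − 2.326 × 3.8100) = −(-10.2621) = 10.2621%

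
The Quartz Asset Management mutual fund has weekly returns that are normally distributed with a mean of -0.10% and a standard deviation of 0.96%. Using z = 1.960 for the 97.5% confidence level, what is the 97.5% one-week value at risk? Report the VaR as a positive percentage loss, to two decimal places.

VaR (as % loss) = −(μ − z·σ) = −(-0.10% − 1.960 × 0.96%) = −(-1.9816%) = 1.9816%

1.98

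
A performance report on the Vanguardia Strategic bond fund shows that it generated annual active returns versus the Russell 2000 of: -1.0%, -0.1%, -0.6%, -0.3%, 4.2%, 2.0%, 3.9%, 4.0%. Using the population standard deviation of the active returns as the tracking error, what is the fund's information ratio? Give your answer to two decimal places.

Mean return r̄ = 12.10 / 8 = 1.5125%
Σ(r − r̄)² = (-1 − 1.5125)² + (-0.1 − 1.5125)² + … = 36.0088
σ = √[36.0088 / 8] = 2.1216%
IR = r̄ / tracking error = 1.5125 / 2.1216 = 0.7129

0.71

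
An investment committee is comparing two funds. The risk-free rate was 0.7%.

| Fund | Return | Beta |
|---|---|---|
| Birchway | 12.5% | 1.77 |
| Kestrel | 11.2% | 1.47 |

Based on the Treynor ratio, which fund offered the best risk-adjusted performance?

Birchway: Treynor = (12.5% − 0.7%) / 1.77 = 6.667
Kestrel: Treynor = (11.2% − 0.7%) / 1.47 = 7.143
Highest: Kestrel (7.143).

Kestrel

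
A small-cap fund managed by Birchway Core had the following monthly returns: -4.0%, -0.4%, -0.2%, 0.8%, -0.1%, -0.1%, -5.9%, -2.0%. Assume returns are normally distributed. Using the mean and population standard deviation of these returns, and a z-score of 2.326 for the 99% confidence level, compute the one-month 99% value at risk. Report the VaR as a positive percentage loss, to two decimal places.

6.55

r̄ = (-4 − 0.4 − 0.2 + 0.8 − 0.1 − 0.1 − 5.9 − 2) / 8 = -11.90 / 8 = -1.4875%
Population σ = √[Σ(r − r̄)² / 8] = √[37.9688 / 8] = √4.7461 = 2.1786%
VaR = −(r̄ − z·σ) = −(-1.4875 − 2.326 × 2.1786) = −(-6.5549) = 6.5549%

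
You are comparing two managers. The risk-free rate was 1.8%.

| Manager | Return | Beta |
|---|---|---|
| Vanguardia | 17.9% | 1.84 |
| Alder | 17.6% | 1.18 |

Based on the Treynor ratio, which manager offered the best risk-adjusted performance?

Vanguardia: Treynor = (17.9% − 1.8%) / 1.84 = 8.750
Alder: Treynor = (17.6% − 1.8%) / 1.18 = 13.390
Highest: Alder (13.390).

Alder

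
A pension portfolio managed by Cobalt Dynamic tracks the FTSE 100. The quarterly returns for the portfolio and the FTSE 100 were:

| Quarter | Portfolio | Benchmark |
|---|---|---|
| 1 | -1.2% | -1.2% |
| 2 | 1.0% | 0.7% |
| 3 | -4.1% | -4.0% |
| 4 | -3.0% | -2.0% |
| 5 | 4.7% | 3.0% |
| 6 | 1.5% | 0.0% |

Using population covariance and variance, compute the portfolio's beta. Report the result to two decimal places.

1.32

r̄p = -0.1833%,  r̄m = -0.5833%
Cov = Σ(rp − r̄p)(rm − r̄m) / 6 = 6.3331
Var(rm) = Σ(rm − r̄m)² / 6 = 4.8147
β = Cov / Var = 6.3331 / 4.8147 = 1.3154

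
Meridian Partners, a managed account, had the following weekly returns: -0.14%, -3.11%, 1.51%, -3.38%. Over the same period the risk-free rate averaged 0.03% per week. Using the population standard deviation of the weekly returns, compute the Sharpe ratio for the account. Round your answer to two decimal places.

Mean return r̄ = -5.120 / 4 = -1.2800%
Σ(r − r̄)² = 16.8426; population σ = √(16.8426/4) = 2.0520%
Sharpe = (r̄ − rf) / σ = (-1.2800 − 0.03) / 2.0520 = -1.3100 / 2.0520 = -0.6384

-0.64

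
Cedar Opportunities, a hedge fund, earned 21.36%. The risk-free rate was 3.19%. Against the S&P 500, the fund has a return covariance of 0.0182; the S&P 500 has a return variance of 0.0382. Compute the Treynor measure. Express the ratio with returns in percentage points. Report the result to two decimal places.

38.14

β = Cov / Var = 0.0182 / 0.0382 = 0.4764
Treynor = (Rp − Rf) / β = (21.36% − 3.19%) / 0.4764 = 18.17 / 0.4764 = 38.1402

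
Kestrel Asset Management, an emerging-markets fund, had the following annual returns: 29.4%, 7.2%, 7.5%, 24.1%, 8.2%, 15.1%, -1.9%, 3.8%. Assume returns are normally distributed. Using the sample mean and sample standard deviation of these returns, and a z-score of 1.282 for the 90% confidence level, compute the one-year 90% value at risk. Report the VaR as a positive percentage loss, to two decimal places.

Mean return μ = 93.40 / 8 = 11.6750%
Sample σ = √[Σ(r − μ)² / 7] = √[776.1150 / 7] = √110.8736 = 10.5297%
VaR = −(μ − z·σ) = −(11.6750 − 1.282 × 10.5297) = −(-1.8241) = 1.8241%

1.82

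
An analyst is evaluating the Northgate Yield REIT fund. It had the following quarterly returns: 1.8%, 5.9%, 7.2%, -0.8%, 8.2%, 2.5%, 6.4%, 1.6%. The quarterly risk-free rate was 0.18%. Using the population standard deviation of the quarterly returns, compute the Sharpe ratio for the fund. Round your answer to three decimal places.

r̄ = (1.8 + 5.9 + 7.2 − 0.8 + 8.2 + 2.5 + 6.4 + 1.6) / 8 = 32.80 / 8 = 4.1000%
Σ(r − r̄)² = (1.8 − 4.1000)² + (5.9 − 4.1000)² + (7.2 − 4.1000)² + … = 73.0600
σ = √[73.0600 / 8] = 3.0220%
Sharpe = (r̄ − rf) / σ = (4.1000 − 0.18) / 3.0220 = 3.9200 / 3.0220 = 1.2972

1.297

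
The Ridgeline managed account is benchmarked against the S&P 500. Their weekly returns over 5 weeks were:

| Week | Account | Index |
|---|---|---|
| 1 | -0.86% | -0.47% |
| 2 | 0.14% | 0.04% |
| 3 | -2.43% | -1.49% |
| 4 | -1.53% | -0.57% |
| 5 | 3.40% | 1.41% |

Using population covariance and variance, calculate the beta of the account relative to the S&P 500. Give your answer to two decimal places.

r̄p = -0.2560%,  r̄m = -0.2160%
Cov = Σ(rp − r̄p)(rm − r̄m) / 5 = 1.8840
Var(rm) = Σ(rm − r̄m)² / 5 = 0.9045
β = Cov / Var = 1.8840 / 0.9045 = 2.0829

2.08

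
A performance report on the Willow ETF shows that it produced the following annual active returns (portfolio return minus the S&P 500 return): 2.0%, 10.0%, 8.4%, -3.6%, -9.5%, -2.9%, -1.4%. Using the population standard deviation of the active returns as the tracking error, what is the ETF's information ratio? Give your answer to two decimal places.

0.07

Mean return r̄ = 3.00 / 7 = 0.4286%
Σ(r − r̄)² = (2 − 0.4286)² + (10 − 0.4286)² + (8.4 − 0.4286)² + … = 286.8543
σ = √[286.8543 / 7] = 6.4015%
IR = r̄ / tracking error = 0.4286 / 6.4015 = 0.0670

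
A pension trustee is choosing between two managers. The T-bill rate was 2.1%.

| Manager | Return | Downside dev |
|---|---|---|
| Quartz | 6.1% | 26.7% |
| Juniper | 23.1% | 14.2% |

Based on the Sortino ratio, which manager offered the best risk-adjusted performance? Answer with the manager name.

Quartz: Sortino ratio = (6.1% − 2.1%) / 26.7% = 0.150
Juniper: Sortino ratio = (23.1% − 2.1%) / 14.2% = 1.479
Highest: Juniper (1.479).

Juniper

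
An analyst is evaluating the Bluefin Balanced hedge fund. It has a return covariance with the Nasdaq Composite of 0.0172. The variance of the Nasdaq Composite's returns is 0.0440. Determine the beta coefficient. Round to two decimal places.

0.39

β = Cov(Rp, Rm) / Var(Rm) = 0.0172 / 0.0440 = 0.3909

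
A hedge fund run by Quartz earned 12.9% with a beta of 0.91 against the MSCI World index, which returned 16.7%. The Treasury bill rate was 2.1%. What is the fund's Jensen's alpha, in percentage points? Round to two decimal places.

CAPM expected return = Rf + β(Rm − Rf) = 2.1% + 0.91 × (16.7% − 2.1%) = 2.1 + 0.91 × 14.60 = 15.3860%
Jensen's α = Rp − E[R] = 12.9% − 15.3860% = -2.4860

-2.49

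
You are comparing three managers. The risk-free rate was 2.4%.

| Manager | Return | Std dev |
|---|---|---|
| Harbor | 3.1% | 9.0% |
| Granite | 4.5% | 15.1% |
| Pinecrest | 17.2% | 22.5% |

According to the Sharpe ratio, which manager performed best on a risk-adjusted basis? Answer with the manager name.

Harbor: Sharpe ratio = (3.1% − 2.4%) / 9.0% = 0.078
Granite: Sharpe ratio = (4.5% − 2.4%) / 15.1% = 0.139
Pinecrest: Sharpe ratio = (17.2% − 2.4%) / 22.5% = 0.658
Highest: Pinecrest (0.658).

Pinecrest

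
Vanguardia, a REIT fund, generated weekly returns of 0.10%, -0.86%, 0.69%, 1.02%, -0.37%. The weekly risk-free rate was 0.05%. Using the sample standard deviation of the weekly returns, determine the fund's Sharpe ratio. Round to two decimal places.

Mean return r̄ = 0.580 / 5 = 0.1160%
Σ(r − r̄)² = (0.1 − 0.1160)² + (-0.86 − 0.1160)² + … = 2.3357
σ = √[2.3357 / 4] = 0.7641%
Sharpe = (r̄ − rf) / σ = (0.1160 − 0.05) / 0.7641 = 0.0660 / 0.7641 = 0.0864

0.09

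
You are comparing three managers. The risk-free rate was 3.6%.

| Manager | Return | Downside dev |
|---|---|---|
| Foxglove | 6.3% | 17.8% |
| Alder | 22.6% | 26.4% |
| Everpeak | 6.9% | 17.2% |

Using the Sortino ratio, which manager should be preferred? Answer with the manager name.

Alder

Foxglove: Sortino ratio = (6.3% − 3.6%) / 17.8% = 0.152
Alder: Sortino ratio = (22.6% − 3.6%) / 26.4% = 0.720
Everpeak: Sortino ratio = (6.9% − 3.6%) / 17.2% = 0.192
Highest: Alder (0.720).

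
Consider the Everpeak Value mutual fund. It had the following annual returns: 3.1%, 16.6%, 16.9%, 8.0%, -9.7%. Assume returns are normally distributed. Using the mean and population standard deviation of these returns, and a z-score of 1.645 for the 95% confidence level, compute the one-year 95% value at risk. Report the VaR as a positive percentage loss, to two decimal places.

9.23

μ = (3.1 + 16.6 + 16.9 + 8 − 9.7) / 5 = 34.90 / 5 = 6.9800%
Σ(r − μ)² = (3.1 − 6.9800)² + (16.6 − 6.9800)² + … = 485.2680
population σ = √(485.2680 / 5) = √97.0536 = 9.8516%
VaR = −(μ − z·σ) = −(6.9800 − 1.645 × 9.8516) = −(-9.2259) = 9.2259%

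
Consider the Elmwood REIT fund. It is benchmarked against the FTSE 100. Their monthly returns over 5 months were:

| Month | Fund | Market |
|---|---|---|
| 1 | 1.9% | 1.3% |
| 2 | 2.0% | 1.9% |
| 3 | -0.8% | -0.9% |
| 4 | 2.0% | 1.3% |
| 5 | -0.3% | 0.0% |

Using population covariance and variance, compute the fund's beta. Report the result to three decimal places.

1.178

r̄p = 0.9600%,  r̄m = 0.7200%
Cov = Σ(rp − r̄p)(rm − r̄m) / 5 = 1.2268
Var(rm) = Σ(rm − r̄m)² / 5 = 1.0416
β = Cov / Var = 1.2268 / 1.0416 = 1.1778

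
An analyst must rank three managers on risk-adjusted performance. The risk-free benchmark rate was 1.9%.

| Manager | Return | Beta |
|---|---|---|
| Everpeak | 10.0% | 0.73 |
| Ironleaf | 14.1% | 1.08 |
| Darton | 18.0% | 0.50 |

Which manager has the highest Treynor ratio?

Darton

Everpeak: Treynor = (10.0% − 1.9%) / 0.73 = 11.096
Ironleaf: Treynor = (14.1% − 1.9%) / 1.08 = 11.296
Darton: Treynor = (18.0% − 1.9%) / 0.50 = 32.200
Highest: Darton (32.200).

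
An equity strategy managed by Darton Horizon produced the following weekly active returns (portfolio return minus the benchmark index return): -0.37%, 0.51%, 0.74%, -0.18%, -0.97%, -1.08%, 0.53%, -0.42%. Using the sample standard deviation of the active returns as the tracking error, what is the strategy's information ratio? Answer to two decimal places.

-0.22

r̄ = (-0.37 + 0.51 + 0.74 − 0.18 − 0.97 − 1.08 + 0.53 − 0.42) / 8 = -0.1550%
Σ(r − r̄)² = 3.3494; sample σ = √(3.3494/7) = 0.6917%
IR = r̄ / tracking error = -0.1550 / 0.6917 = -0.2241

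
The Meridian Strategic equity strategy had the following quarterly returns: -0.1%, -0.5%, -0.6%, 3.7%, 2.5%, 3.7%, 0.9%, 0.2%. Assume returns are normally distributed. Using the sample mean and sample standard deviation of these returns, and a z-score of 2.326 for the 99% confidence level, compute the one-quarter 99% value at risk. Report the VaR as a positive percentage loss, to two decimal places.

3.00

Mean return r̄ = 9.80 / 8 = 1.2250%
Σ(r − r̄)² = (-0.1 − 1.2250)² + (-0.5 − 1.2250)² + (-0.6 − 1.2250)² + … = 23.0950
σ = √[23.0950 / 7] = 1.8164%
VaR = −(r̄ − z·σ) = −(1.2250 − 2.326 × 1.8164) = −(-2.9999) = 2.9999%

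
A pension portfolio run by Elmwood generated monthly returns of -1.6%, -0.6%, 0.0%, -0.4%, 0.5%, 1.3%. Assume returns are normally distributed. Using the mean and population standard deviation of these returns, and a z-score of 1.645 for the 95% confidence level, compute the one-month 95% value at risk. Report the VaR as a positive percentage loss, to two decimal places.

1.62

r̄ = (-1.6 − 0.6 + 0 − 0.4 + 0.5 + 1.3) / 6 = -0.1333%
Σ(r − r̄)² = 4.9133; population σ = √(4.9133/6) = 0.9049%
VaR = −(r̄ − z·σ) = −(-0.1333 − 1.645 × 0.9049) = −(-1.6219) = 1.6219%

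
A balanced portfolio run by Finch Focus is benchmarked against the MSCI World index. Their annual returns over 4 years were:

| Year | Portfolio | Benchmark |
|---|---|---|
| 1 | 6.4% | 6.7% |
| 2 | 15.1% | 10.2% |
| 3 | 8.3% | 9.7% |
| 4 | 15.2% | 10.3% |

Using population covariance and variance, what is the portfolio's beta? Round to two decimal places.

2.16

r̄p = 11.2500%,  r̄m = 9.2250%
Cov = Σ(rp − r̄p)(rm − r̄m) / 4 = 4.7113
Var(rm) = Σ(rm − r̄m)² / 4 = 2.1769
β = Cov / Var = 4.7113 / 2.1769 = 2.1642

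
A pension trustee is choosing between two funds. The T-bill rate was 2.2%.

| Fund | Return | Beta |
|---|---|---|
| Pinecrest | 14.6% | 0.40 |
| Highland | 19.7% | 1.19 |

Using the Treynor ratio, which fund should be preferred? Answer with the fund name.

Pinecrest

Pinecrest: Treynor = (14.6% − 2.2%) / 0.40 = 31.000
Highland: Treynor = (19.7% − 2.2%) / 1.19 = 14.706
Highest: Pinecrest (31.000).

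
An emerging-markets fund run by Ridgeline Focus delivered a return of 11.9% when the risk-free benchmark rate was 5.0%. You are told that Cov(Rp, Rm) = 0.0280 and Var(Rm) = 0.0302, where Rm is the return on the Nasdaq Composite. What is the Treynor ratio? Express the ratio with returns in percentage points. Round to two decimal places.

β = Cov / Var = 0.0280 / 0.0302 = 0.9272
Treynor = (Rp − Rf) / β = (11.9% − 5.0%) / 0.9272 = 6.90 / 0.9272 = 7.4418

7.44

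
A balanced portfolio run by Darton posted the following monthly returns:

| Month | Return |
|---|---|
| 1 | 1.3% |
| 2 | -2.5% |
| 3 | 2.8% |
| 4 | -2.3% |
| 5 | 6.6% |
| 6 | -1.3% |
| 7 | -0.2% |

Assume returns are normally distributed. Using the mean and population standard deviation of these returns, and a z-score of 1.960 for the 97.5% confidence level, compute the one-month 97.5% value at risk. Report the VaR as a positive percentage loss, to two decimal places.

5.28

r̄ = (1.3 − 2.5 + 2.8 − 2.3 + 6.6 − 1.3 − 0.2) / 7 = 0.6286%
Σ(r − r̄)² = (1.3 − 0.6286)² + (-2.5 − 0.6286)² + … = 63.5943
population σ = √(63.5943 / 7) = √9.0849 = 3.0141%
VaR = −(r̄ − z·σ) = −(0.6286 − 1.960 × 3.0141) = −(-5.2790) = 5.2790%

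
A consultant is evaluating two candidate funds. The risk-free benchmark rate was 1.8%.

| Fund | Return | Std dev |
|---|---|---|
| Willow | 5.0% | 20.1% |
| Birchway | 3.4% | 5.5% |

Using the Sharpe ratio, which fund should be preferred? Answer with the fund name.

Birchway

Willow: Sharpe ratio = (5.0% − 1.8%) / 20.1% = 0.159
Birchway: Sharpe ratio = (3.4% − 1.8%) / 5.5% = 0.291
Highest: Birchway (0.291).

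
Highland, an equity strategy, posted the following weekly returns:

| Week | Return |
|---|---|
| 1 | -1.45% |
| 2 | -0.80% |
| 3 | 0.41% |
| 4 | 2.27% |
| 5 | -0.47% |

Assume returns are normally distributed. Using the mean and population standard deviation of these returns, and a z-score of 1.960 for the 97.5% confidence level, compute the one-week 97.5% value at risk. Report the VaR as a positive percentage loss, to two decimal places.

2.53

μ = (-1.45 − 0.8 + 0.41 + 2.27 − 0.47) / 5 = -0.040 / 5 = -0.0080%
Population σ = √[Σ(r − μ)² / 5] = √[8.2841 / 5] = √1.6568 = 1.2872%
VaR = −(μ − z·σ) = −(-0.0080 − 1.960 × 1.2872) = −(-2.5309) = 2.5309%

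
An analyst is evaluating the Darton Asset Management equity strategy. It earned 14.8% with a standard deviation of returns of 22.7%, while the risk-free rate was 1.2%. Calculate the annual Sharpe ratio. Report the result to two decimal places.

0.60

Sharpe = (Rp − Rf) / σp = (14.8% − 1.2%) / 22.7% = 13.60% / 22.7% = 0.5991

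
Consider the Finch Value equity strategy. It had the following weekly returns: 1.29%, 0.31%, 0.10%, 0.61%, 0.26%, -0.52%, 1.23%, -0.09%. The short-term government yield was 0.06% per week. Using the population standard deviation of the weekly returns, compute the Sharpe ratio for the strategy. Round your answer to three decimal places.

0.580

Mean return μ = 3.190 / 8 = 0.3988%
Σ(r − μ)² = 2.7293; population σ = √(2.7293/8) = 0.5841%
Sharpe = (μ − rf) / σ = (0.3988 − 0.06) / 0.5841 = 0.3388 / 0.5841 = 0.5800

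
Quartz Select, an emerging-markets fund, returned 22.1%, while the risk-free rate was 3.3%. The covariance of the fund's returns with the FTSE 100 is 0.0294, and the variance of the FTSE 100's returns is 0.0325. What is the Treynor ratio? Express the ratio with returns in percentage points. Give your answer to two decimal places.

20.78

β = Cov / Var = 0.0294 / 0.0325 = 0.9046
Treynor = (Rp − Rf) / β = (22.1% − 3.3%) / 0.9046 = 18.80 / 0.9046 = 20.7827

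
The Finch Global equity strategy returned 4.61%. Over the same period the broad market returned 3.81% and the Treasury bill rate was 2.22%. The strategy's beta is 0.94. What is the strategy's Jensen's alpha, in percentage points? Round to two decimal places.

0.90

CAPM expected return = Rf + β(Rm − Rf) = 2.22% + 0.94 × (3.81% − 2.22%) = 2.22 + 0.94 × 1.59 = 3.7146%
Jensen's α = Rp − E[R] = 4.61% − 3.7146% = 0.8954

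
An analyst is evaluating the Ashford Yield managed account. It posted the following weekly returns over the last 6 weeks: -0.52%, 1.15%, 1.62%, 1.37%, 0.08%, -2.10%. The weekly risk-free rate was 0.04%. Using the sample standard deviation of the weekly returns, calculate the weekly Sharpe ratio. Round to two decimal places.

0.16

Mean return μ = 1.600 / 6 = 0.2667%
Sample σ = √[Σ(r − μ)² / 5] = √[10.0839 / 5] = √2.0168 = 1.4201%
Sharpe = (μ − rf) / σ = (0.2667 − 0.04) / 1.4201 = 0.2267 / 1.4201 = 0.1596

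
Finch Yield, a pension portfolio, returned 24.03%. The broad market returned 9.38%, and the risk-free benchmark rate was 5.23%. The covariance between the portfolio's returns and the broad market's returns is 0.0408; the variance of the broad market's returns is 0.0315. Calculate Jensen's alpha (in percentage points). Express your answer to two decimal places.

β = Cov / Var = 0.0408 / 0.0315 = 1.2952
E[R] = Rf + β(Rm − Rf) = 5.23% + 1.2952 × (9.38% − 5.23%) = 10.6051%
α = Rp − E[R] = 24.03% − 10.6051% = 13.4249

13.42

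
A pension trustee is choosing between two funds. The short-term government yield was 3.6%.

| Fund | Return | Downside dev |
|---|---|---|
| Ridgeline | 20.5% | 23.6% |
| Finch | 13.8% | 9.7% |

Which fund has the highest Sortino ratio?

Finch

Ridgeline: Sortino ratio = (20.5% − 3.6%) / 23.6% = 0.716
Finch: Sortino ratio = (13.8% − 3.6%) / 9.7% = 1.052
Highest: Finch (1.052).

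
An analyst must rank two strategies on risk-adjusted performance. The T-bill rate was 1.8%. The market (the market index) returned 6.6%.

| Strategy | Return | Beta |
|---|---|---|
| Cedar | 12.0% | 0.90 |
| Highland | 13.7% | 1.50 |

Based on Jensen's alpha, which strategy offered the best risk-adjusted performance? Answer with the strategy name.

Cedar

Cedar: α = 12.0% − [1.8% + 0.90 × (6.6% − 1.8%)] = 5.880
Highland: α = 13.7% − [1.8% + 1.50 × (6.6% − 1.8%)] = 4.700
Highest: Cedar (5.880).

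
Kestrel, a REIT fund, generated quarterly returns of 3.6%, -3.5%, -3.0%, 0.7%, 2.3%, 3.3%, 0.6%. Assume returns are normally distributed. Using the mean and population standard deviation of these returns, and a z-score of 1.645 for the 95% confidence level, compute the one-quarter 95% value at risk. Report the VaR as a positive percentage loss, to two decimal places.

3.78

r̄ = (3.6 − 3.5 − 3 + 0.7 + 2.3 + 3.3 + 0.6) / 7 = 4.00 / 7 = 0.5714%
Population std dev = √[48.9543 / 7] = 2.6445%
VaR = −(r̄ − z·σ) = −(0.5714 − 1.645 × 2.6445) = −(-3.7788) = 3.7788%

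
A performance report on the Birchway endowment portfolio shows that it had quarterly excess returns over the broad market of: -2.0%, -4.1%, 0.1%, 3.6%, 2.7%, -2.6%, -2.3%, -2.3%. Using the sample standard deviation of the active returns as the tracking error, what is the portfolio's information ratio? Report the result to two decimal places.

r̄ = (-2 − 4.1 + 0.1 + 3.6 + 2.7 − 2.6 − 2.3 − 2.3) / 8 = -6.90 / 8 = -0.8625%
Sample std dev = √[52.4588 / 7] = 2.7375%
IR = r̄ / tracking error = -0.8625 / 2.7375 = -0.3151

-0.32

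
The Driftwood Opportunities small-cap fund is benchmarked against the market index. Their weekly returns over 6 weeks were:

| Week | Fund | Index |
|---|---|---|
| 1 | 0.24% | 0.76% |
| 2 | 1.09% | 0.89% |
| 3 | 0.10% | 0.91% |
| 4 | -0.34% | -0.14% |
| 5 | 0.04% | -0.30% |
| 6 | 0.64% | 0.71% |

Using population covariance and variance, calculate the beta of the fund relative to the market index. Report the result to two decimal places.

0.61

r̄p = 0.2950%,  r̄m = 0.4717%
Cov = Σ(rp − r̄p)(rm − r̄m) / 6 = 0.1498
Var(rm) = Σ(rm − r̄m)² / 6 = 0.2461
β = Cov / Var = 0.1498 / 0.2461 = 0.6087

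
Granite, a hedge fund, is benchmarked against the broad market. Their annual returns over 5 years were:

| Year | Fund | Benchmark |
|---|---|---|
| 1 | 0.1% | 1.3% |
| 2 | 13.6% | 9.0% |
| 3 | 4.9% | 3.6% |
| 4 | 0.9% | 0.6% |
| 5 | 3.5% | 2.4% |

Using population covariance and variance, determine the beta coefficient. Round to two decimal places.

r̄p = 4.6000%,  r̄m = 3.3800%
Cov = Σ(rp − r̄p)(rm − r̄m) / 5 = 14.2740
Var(rm) = Σ(rm − r̄m)² / 5 = 8.9296
β = Cov / Var = 14.2740 / 8.9296 = 1.5985

1.60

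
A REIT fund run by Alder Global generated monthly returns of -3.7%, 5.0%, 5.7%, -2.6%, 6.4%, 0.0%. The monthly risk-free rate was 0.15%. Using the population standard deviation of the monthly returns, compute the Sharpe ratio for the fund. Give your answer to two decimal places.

μ = (-3.7 + 5 + 5.7 − 2.6 + 6.4 + 0) / 6 = 10.80 / 6 = 1.8000%
Σ(r − μ)² = (-3.7 − 1.8000)² + (5 − 1.8000)² + (5.7 − 1.8000)² + … = 99.4600
population σ = √(99.4600 / 6) = √16.5767 = 4.0714%
Sharpe = (μ − rf) / σ = (1.8000 − 0.15) / 4.0714 = 1.6500 / 4.0714 = 0.4053

0.41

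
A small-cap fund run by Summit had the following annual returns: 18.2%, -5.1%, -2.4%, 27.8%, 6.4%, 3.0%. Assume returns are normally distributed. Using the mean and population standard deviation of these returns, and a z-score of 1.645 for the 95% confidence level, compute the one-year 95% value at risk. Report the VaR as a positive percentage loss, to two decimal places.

r̄ = (18.2 − 5.1 − 2.4 + 27.8 + 6.4 + 3) / 6 = 7.9833%
Σ(r − r̄)² = (18.2 − 7.9833)² + (-5.1 − 7.9833)² + (-2.4 − 7.9833)² + … = 803.4083
population σ = √(803.4083 / 6) = √133.9014 = 11.5716%
VaR = −(r̄ − z·σ) = −(7.9833 − 1.645 × 11.5716) = −(-11.0520) = 11.0520%

11.05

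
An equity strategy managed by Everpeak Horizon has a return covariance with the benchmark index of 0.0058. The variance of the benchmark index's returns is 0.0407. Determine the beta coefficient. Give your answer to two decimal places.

0.14

β = Cov(Rp, Rm) / Var(Rm) = 0.0058 / 0.0407 = 0.1425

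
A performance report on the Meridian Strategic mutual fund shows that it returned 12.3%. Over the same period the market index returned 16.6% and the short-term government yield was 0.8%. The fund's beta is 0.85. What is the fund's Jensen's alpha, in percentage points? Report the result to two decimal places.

-1.93

CAPM expected return = Rf + β(Rm − Rf) = 0.8% + 0.85 × (16.6% − 0.8%) = 0.8 + 0.85 × 15.80 = 14.2300%
Jensen's α = Rp − E[R] = 12.3% − 14.2300% = -1.9300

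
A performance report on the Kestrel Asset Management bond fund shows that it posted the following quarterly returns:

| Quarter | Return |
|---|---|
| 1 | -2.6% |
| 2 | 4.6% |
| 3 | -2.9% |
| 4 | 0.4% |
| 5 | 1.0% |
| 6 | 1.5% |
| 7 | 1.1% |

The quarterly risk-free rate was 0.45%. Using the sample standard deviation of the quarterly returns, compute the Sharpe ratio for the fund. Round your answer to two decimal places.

Mean return r̄ = 3.10 / 7 = 0.4429%
Sample σ = √[Σ(r − r̄)² / 6] = √[39.5771 / 6] = √6.5962 = 2.5683%
Sharpe = (r̄ − rf) / σ = (0.4429 − 0.45) / 2.5683 = -0.0071 / 2.5683 = -0.0028

0.00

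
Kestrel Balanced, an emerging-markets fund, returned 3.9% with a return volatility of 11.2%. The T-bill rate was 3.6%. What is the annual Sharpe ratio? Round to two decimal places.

0.03

Sharpe = (Rp − Rf) / σp = (3.9% − 3.6%) / 11.2% = 0.30% / 11.2% = 0.0268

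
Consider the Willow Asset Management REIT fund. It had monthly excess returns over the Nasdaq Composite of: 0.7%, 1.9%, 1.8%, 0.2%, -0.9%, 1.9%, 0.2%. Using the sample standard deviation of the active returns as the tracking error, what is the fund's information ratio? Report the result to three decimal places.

0.765

Mean return μ = 5.80 / 7 = 0.8286%
Sample σ = √[Σ(r − μ)² / 6] = √[7.0343 / 6] = √1.1724 = 1.0828%
IR = μ / tracking error = 0.8286 / 1.0828 = 0.7652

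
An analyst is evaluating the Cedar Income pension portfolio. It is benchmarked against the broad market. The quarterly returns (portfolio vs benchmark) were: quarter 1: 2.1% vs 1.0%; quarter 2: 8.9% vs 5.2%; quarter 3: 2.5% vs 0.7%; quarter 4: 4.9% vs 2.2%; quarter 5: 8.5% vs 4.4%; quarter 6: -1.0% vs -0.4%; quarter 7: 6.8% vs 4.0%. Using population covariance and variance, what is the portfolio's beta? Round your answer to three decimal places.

r̄p = 4.6714%,  r̄m = 2.4429%
Cov = Σ(rp − r̄p)(rm − r̄m) / 7 = 6.5755
Var(rm) = Σ(rm − r̄m)² / 7 = 3.8739
β = Cov / Var = 6.5755 / 3.8739 = 1.6974

1.697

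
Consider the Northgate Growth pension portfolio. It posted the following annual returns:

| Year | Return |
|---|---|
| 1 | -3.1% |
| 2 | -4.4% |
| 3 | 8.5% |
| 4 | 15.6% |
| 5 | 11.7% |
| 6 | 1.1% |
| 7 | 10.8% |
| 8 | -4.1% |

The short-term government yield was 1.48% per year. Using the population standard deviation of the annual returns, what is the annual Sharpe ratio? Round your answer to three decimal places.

0.403

Mean return μ = 36.10 / 8 = 4.5125%
Population std dev = √[453.2288 / 8] = 7.5269%
Sharpe = (μ − rf) / σ = (4.5125 − 1.48) / 7.5269 = 3.0325 / 7.5269 = 0.4029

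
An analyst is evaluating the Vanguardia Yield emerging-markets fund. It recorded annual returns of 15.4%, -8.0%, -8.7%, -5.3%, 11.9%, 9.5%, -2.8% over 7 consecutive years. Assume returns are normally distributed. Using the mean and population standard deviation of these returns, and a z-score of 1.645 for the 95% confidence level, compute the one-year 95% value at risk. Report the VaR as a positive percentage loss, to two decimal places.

Mean return r̄ = 12.00 / 7 = 1.7143%
Σ(r − r̄)² = (15.4 − 1.7143)² + (-8 − 1.7143)² + (-8.7 − 1.7143)² + … = 624.0686
population σ = √(624.0686 / 7) = √89.1527 = 9.4421%
VaR = −(r̄ − z·σ) = −(1.7143 − 1.645 × 9.4421) = −(-13.8180) = 13.8180%

13.82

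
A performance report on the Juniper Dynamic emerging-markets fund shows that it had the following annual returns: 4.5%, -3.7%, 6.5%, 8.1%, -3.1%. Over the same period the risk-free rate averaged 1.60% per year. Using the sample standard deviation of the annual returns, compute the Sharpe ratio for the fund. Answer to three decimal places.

0.156

μ = (4.5 − 3.7 + 6.5 + 8.1 − 3.1) / 5 = 2.4600%
Σ(r − μ)² = 121.1520; sample σ = √(121.1520/4) = 5.5035%
Sharpe = (μ − rf) / σ = (2.4600 − 1.6) / 5.5035 = 0.8600 / 5.5035 = 0.1563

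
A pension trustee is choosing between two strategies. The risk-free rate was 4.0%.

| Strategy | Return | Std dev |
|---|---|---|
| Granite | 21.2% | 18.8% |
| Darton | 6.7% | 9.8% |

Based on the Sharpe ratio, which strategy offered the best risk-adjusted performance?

Granite: Sharpe ratio = (21.2% − 4.0%) / 18.8% = 0.915
Darton: Sharpe ratio = (6.7% − 4.0%) / 9.8% = 0.276
Highest: Granite (0.915).

Granite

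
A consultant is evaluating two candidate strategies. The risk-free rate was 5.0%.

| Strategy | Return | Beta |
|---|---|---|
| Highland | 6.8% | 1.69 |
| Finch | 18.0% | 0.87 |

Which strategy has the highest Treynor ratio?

Finch

Highland: Treynor = (6.8% − 5.0%) / 1.69 = 1.065
Finch: Treynor = (18.0% − 5.0%) / 0.87 = 14.943
Highest: Finch (14.943).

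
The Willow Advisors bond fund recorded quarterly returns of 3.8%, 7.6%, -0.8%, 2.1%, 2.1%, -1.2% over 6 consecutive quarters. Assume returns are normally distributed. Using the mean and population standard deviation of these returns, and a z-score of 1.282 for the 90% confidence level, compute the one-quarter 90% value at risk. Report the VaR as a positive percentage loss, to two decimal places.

μ = (3.8 + 7.6 − 0.8 + 2.1 + 2.1 − 1.2) / 6 = 2.2667%
Population σ = √[Σ(r − μ)² / 6] = √[52.2733 / 6] = √8.7122 = 2.9516%
VaR = −(μ − z·σ) = −(2.2667 − 1.282 × 2.9516) = −(-1.5173) = 1.5173%

1.52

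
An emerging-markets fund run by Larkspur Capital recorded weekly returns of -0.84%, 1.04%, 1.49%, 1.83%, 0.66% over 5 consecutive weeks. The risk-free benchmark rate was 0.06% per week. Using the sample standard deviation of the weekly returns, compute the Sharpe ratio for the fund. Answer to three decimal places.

0.749

r̄ = (-0.84 + 1.04 + 1.49 + 1.83 + 0.66) / 5 = 4.180 / 5 = 0.8360%
Σ(r − r̄)² = 4.2973; sample σ = √(4.2973/4) = 1.0365%
Sharpe = (r̄ − rf) / σ = (0.8360 − 0.06) / 1.0365 = 0.7760 / 1.0365 = 0.7487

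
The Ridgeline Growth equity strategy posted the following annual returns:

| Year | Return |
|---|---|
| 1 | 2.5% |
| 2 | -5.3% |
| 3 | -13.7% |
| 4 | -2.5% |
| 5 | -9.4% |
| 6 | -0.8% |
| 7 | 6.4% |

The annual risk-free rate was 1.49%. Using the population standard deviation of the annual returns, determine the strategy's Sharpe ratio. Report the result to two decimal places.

Mean return r̄ = -22.80 / 7 = -3.2571%
Σ(r − r̄)² = 283.9771; population σ = √(283.9771/7) = 6.3693%
Sharpe = (r̄ − rf) / σ = (-3.2571 − 1.49) / 6.3693 = -4.7471 / 6.3693 = -0.7453

-0.75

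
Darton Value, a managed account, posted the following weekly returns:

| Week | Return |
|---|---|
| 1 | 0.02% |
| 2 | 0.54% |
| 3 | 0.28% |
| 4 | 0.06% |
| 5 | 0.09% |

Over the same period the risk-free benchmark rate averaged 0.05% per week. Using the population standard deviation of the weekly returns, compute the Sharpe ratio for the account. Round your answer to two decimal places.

r̄ = (0.02 + 0.54 + 0.28 + 0.06 + 0.09) / 5 = 0.1980%
Σ(r − r̄)² = (0.02 − 0.1980)² + (0.54 − 0.1980)² + … = 0.1861
σ = √[0.1861 / 5] = 0.1929%
Sharpe = (r̄ − rf) / σ = (0.1980 − 0.05) / 0.1929 = 0.1480 / 0.1929 = 0.7672

0.77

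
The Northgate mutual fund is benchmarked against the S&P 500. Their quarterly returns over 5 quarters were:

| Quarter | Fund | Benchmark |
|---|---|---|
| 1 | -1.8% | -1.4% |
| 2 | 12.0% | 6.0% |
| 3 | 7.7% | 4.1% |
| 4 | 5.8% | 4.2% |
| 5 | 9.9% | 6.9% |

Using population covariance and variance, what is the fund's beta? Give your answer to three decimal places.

r̄p = 6.7200%,  r̄m = 3.9600%
Cov = Σ(rp − r̄p)(rm − r̄m) / 5 = 13.1408
Var(rm) = Σ(rm − r̄m)² / 5 = 8.3224
β = Cov / Var = 13.1408 / 8.3224 = 1.5790

1.579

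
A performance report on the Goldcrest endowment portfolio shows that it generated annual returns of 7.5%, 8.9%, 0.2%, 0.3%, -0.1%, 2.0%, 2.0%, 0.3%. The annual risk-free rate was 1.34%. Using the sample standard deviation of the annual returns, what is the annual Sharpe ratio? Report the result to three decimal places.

μ = (7.5 + 8.9 + 0.2 + 0.3 − 0.1 + 2 + 2 + 0.3) / 8 = 21.10 / 8 = 2.6375%
Sample σ = √[Σ(r − μ)² / 7] = √[88.0388 / 7] = √12.5770 = 3.5464%
Sharpe = (μ − rf) / σ = (2.6375 − 1.34) / 3.5464 = 1.2975 / 3.5464 = 0.3659

0.366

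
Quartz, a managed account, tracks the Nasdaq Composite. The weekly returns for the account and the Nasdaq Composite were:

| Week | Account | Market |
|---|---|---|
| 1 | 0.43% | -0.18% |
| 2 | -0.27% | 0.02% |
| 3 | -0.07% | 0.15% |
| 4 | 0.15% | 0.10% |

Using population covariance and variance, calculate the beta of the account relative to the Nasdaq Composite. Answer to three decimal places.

-1.323

r̄p = 0.0600%,  r̄m = 0.0225%
Cov = Σ(rp − r̄p)(rm − r̄m) / 4 = -0.0209
Var(rm) = Σ(rm − r̄m)² / 4 = 0.0158
β = Cov / Var = -0.0209 / 0.0158 = -1.3228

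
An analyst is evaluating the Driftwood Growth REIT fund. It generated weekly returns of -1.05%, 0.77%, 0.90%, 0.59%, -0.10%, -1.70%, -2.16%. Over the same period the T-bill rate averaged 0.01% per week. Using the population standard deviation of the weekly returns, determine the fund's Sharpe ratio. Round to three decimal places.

-0.349

r̄ = (-1.05 + 0.77 + 0.9 + 0.59 − 0.1 − 1.7 − 2.16) / 7 = -0.3929%
Population std dev = √[9.3387 / 7] = 1.1550%
Sharpe = (r̄ − rf) / σ = (-0.3929 − 0.01) / 1.1550 = -0.4029 / 1.1550 = -0.3488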